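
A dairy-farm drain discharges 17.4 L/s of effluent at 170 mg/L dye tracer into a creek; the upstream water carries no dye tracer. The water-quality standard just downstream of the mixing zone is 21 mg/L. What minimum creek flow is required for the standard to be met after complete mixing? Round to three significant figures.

Set C_mix = 21: (Q·0 + 17.40·170.0) / (Q + 17.40) = 21
→ Q = 17.40·(170.0 − 21)/(21 − 0) = 123.5 L/s.

123 L/s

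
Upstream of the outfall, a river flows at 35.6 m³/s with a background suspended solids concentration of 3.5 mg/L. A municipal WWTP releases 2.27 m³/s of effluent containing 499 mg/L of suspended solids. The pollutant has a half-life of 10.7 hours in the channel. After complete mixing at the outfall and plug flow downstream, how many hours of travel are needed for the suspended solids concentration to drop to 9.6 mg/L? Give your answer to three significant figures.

Conservation of mass: C = (35.60·3.500 + 2.270·499.0) / 37.87 = 1257/37.87 = 33.20 mg/L.
Half-life 10.7 h → k = ln 2 / 10.7 = 0.06478 h⁻¹ = 1.555 d⁻¹.
33.20·exp(−k·t) = 9.6 → t = ln(33.20/9.6)/k = 68960 s = 19.15 h.

19.2 h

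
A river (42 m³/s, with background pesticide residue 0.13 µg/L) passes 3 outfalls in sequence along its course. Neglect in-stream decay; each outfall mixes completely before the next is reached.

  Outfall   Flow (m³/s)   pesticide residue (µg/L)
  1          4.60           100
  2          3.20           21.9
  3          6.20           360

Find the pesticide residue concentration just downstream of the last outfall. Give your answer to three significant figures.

49.4 µg/L

Below outfall 1: Q → 46.60 m³/s, C = (42.00·0.1300 + 4.600·100.0)/46.60 = 9.988 µg/L.
Below outfall 2: Q → 49.80 m³/s, C = (46.60·9.988 + 3.200·21.90)/49.80 = 10.75 µg/L.
Below outfall 3: Q → 56.00 m³/s, C = (49.80·10.75 + 6.200·360.0)/56.00 = 49.42 µg/L.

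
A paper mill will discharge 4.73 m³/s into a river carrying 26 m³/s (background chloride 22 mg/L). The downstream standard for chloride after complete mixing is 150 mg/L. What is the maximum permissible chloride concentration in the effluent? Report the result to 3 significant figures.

854 mg/L

At the limit, (Qr·Cr + Qe·Cₑ)/(Qr + Qe) = 150:
Cₑ = (30.73·150 − 26.00·22.00) / 4.730 = 853.6 mg/L.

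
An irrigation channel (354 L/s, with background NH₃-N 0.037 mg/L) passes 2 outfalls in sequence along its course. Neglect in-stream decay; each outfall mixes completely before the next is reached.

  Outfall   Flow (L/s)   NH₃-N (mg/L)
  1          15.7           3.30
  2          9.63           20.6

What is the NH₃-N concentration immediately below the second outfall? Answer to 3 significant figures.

0.694 mg/L

After outfall 1: Q = 354.0 + 15.70 = 369.7 L/s; C = (354.0·0.03700 + 15.70·3.300)/369.7 = 0.1756 mg/L.
After outfall 2: Q = 369.7 + 9.630 = 379.3 L/s; C = (369.7·0.1756 + 9.630·20.60)/379.3 = 0.6941 mg/L.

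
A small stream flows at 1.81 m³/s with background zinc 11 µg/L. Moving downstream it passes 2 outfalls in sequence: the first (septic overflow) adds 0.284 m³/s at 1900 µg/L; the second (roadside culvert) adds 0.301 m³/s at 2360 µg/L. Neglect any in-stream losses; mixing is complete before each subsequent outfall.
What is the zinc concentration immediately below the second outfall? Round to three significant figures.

After outfall 1: Q = 1.810 + 0.2840 = 2.094 m³/s; C = (1.810·11.00 + 0.2840·1900)/2.094 = 267.2 µg/L.
After outfall 2: Q = 2.094 + 0.3010 = 2.395 m³/s; C = (2.094·267.2 + 0.3010·2360)/2.395 = 530.2 µg/L.

530 µg/L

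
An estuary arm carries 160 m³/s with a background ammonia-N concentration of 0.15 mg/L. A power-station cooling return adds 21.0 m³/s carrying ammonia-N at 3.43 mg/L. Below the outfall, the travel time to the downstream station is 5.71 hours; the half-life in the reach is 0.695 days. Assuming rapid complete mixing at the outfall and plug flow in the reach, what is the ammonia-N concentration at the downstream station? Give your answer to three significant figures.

0.418 mg/L

Mixed concentration C = ΣQC/ΣQ = (160.0·0.1500 + 21.00·3.430) / 181.0 = 96.03/181.0 = 0.5306 mg/L.
Half-life 0.695 d → k = ln 2 / 0.695 = 0.9973 d⁻¹.
First-order decay: C = 0.5306·exp(−k·t) = 0.5306·0.7888 = 0.4185 mg/L.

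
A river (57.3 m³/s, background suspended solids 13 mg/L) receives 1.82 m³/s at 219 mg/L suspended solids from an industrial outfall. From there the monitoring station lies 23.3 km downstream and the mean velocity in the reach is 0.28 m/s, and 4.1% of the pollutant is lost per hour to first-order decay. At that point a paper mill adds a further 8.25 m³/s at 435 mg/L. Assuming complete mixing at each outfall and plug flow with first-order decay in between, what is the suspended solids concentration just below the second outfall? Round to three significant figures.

59.7 mg/L

Flow-weighted average: C = (57.30·13.00 + 1.820·219.0) / 59.12 = 1143/59.12 = 19.34 mg/L; combined flow 59.12 m³/s.
Travel time t = 23.3·1000 / 0.28 = 83210 s = 23.12 h.
4.1%/h lost → k = −ln(1 − 0.041) = 0.04186 h⁻¹.
After decay, C = 19.34 × e^(−kt) = 19.34 × 0.3800 = 7.349 mg/L.
At the second outfall, C = (59.12·7.349 + 8.250·435.0) / (59.12 + 8.250) = 59.72 mg/L.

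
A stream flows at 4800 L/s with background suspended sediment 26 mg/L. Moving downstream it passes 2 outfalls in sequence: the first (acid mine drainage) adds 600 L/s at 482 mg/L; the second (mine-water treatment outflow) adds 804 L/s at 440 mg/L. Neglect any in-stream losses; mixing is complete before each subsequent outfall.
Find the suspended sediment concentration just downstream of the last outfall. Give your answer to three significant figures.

124 mg/L

After outfall 1: Q = 4800 + 600.0 = 5400 L/s; C = (4800·26.00 + 600.0·482.0)/5400 = 76.67 mg/L.
After outfall 2: Q = 5400 + 804.0 = 6204 L/s; C = (5400·76.67 + 804.0·440.0)/6204 = 123.8 mg/L.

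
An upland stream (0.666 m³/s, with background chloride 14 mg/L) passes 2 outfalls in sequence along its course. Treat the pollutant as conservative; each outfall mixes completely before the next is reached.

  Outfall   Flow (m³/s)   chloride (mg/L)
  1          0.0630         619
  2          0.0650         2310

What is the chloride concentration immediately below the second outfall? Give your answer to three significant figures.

250 mg/L

Outfall 1: combined Q = 0.7290 m³/s; C = (0.6660·14.00 + 0.06300·619.0)/0.7290 = 66.28 mg/L.
Outfall 2: combined Q = 0.7940 m³/s; C = (0.7290·66.28 + 0.06500·2310)/0.7940 = 250.0 mg/L.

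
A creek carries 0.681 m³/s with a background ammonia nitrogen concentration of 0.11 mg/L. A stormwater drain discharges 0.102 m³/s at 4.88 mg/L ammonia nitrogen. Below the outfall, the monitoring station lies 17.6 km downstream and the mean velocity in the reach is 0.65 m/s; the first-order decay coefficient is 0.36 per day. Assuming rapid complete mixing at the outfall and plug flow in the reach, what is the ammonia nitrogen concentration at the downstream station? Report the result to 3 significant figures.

Mass balance: C = (0.6810·0.1100 + 0.1020·4.880) / 0.7830 = 0.5727/0.7830 = 0.7314 mg/L.
Travel time t = 17.6·1000 / 0.65 = 27080 s = 7.521 h.
Decay over the reach: 0.7314·exp(−kt) = 0.7314·0.8933 = 0.6533 mg/L.

0.653 mg/L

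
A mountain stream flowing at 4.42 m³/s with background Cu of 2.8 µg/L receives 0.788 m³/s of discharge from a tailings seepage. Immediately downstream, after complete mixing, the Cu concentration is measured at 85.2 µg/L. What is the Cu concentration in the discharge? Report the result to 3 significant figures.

547 µg/L

Mass balance: 4.420·2.800 + 0.7880·Cₑ = 5.208·85.20
→ Cₑ = (5.208·85.20 − 4.420·2.800) / 0.7880 = 547.4 µg/L.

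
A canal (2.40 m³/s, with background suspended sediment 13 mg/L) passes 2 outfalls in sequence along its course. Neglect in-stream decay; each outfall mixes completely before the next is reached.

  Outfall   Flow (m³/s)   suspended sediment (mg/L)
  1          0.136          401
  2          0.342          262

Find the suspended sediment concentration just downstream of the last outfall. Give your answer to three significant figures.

Below outfall 1: Q → 2.536 m³/s, C = (2.400·13.00 + 0.1360·401.0)/2.536 = 33.81 mg/L.
Below outfall 2: Q → 2.878 m³/s, C = (2.536·33.81 + 0.3420·262.0)/2.878 = 60.92 mg/L.

60.9 mg/L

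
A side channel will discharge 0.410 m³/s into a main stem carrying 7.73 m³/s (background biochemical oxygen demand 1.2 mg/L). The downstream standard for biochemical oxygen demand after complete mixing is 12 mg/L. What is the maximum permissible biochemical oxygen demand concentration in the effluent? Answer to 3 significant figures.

216 mg/L

At the limit, (Qr·Cr + Qe·Cₑ)/(Qr + Qe) = 12:
Cₑ = (8.140·12 − 7.730·1.200) / 0.4100 = 215.6 mg/L.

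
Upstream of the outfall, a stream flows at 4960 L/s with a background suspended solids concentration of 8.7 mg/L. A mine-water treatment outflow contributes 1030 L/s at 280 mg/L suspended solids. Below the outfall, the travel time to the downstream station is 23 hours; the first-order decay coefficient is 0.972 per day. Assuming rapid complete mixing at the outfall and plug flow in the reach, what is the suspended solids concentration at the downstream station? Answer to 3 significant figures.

21.8 mg/L

Flow-weighted average: C = (4960·8.700 + 1030·280.0) / 5990 = 331600/5990 = 55.35 mg/L.
After decay, C = 55.35 × e^(−kt) = 55.35 × 0.3940 = 21.81 mg/L.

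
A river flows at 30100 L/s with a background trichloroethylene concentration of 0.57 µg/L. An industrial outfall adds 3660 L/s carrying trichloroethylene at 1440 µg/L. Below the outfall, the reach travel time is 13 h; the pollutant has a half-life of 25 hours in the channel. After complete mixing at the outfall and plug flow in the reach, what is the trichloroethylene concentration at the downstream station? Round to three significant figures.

109 µg/L

Mixed concentration C = ΣQC/ΣQ = (30100·0.5700 + 3660·1440) / 33760 = 5288000/33760 = 156.6 µg/L.
Half-life 25 h → k = ln 2 / 25 = 0.02773 h⁻¹ = 0.6654 d⁻¹.
After decay, C = 156.6 × e^(−kt) = 156.6 × 0.6974 = 109.2 µg/L.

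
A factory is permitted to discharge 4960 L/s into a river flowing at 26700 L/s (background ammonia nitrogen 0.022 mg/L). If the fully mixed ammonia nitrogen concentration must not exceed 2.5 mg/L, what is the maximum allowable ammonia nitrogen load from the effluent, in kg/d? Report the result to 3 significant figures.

6790 kg/d

Mass balance at the limit: 26700·0.02200 + 4960·Cₑ = 31660·2.5 → Cₑ = 15.84 mg/L.
4960 L/s = 4.960 m³/s. Load = 4.960 m³/s × 15.84 g/m³ × 86 400 s/d = 6788 kg/d.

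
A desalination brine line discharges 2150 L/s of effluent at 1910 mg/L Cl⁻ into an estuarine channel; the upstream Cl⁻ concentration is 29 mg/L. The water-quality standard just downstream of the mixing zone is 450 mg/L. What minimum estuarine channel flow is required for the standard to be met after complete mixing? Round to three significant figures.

7460 L/s

Set C_mix = 450: (Q·29.00 + 2150·1910) / (Q + 2150) = 450
→ Q = 2150·(1910 − 450)/(450 − 29.00) = 7456 L/s.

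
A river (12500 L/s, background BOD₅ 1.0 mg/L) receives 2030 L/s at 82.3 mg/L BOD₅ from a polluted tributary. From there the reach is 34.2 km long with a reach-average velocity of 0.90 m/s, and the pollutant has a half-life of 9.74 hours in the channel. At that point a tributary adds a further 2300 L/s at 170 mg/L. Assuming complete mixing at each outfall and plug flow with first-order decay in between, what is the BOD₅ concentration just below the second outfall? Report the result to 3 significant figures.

Mixed concentration C = ΣQC/ΣQ = (12500·1.000 + 2030·82.30) / 14530 = 179600/14530 = 12.36 mg/L; combined flow 14530 L/s.
Travel time t = 34.2·1000 / 0.90 = 38000 s = 10.56 h.
Half-life 9.74 h → k = ln 2 / 9.74 = 0.07117 h⁻¹ = 1.708 d⁻¹.
After decay, C = 12.36 × e^(−kt) = 12.36 × 0.4718 = 5.831 mg/L.
Second outfall: C = (14530·5.831 + 2300·170.0)/16830 = 28.27 mg/L.

28.3 mg/L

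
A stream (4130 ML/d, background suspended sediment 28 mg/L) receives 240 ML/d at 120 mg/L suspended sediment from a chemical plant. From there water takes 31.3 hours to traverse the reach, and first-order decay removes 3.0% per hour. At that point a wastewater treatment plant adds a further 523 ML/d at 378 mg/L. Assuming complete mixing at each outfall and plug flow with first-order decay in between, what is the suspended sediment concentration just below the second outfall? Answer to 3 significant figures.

51.8 mg/L

Flow-weighted average: C = (4130·28.00 + 240.0·120.0) / 4370 = 144400/4370 = 33.05 mg/L; combined flow 4370 ML/d.
3.0%/h lost → k = −ln(1 − 0.03) = 0.03046 h⁻¹.
Applying C = C₀e^(−kt): 33.05 × 0.3854 = 12.74 mg/L.
At the second outfall, C = (4370·12.74 + 523.0·378.0) / (4370 + 523.0) = 51.78 mg/L.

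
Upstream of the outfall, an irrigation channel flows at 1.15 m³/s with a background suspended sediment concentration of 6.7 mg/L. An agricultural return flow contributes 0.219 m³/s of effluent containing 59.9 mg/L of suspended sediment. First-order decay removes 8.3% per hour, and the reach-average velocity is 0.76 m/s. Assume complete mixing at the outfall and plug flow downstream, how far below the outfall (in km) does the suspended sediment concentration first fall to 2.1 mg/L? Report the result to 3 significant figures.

62.5 km

Flow-weighted average: C = (1.150·6.700 + 0.2190·59.90) / 1.369 = 20.82/1.369 = 15.21 mg/L.
8.3%/h lost → k = −ln(1 − 0.083) = 0.08665 h⁻¹.
Set 15.21·exp(−k·t) = 2.1 → t = ln(15.21/2.1)/k = 82270 s = 22.85 h.
Distance = v·t = 0.76·82270 = 62520 m = 62.52 km.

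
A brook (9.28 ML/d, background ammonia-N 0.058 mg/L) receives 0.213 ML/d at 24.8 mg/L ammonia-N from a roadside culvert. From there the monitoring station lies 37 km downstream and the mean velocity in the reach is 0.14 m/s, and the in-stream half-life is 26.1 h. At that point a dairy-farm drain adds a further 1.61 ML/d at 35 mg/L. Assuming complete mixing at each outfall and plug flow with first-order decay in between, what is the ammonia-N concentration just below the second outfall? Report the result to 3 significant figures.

Mass balance: C = (9.280·0.05800 + 0.2130·24.80) / 9.493 = 5.821/9.493 = 0.6132 mg/L; combined flow 9.493 ML/d.
Travel time t = 37·1000 / 0.14 = 264300 s = 73.41 h.
Half-life 26.1 h → k = ln 2 / 26.1 = 0.02656 h⁻¹ = 0.6374 d⁻¹.
After decay, C = 0.6132 × e^(−kt) = 0.6132 × 0.1423 = 0.08727 mg/L.
At the second outfall, C = (9.493·0.08727 + 1.610·35.00) / (9.493 + 1.610) = 5.150 mg/L.

5.15 mg/L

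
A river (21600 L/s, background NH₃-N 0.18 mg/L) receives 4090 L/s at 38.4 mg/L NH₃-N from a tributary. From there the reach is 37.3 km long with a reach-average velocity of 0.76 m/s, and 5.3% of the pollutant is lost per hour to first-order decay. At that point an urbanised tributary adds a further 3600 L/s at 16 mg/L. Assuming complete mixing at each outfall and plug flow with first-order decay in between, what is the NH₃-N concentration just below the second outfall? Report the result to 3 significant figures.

After mixing, C = (21600·0.1800 + 4090·38.40) / 25690 = 160900/25690 = 6.265 mg/L; combined flow 25690 L/s.
Travel time t = 37.3·1000 / 0.76 = 49080 s = 13.63 h.
5.3%/h lost → k = −ln(1 − 0.053) = 0.05446 h⁻¹.
First-order decay: C = 6.265·exp(−k·t) = 6.265·0.4760 = 2.982 mg/L.
At the second outfall, C = (25690·2.982 + 3600·16.00) / (25690 + 3600) = 4.582 mg/L.

4.58 mg/L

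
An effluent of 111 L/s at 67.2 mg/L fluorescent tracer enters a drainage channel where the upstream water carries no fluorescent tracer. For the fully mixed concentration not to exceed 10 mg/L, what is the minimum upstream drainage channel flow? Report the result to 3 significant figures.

Set C_mix = 10: (Q·0 + 111.0·67.20) / (Q + 111.0) = 10
→ Q = 111.0·(67.20 − 10)/(10 − 0) = 634.9 L/s.

635 L/s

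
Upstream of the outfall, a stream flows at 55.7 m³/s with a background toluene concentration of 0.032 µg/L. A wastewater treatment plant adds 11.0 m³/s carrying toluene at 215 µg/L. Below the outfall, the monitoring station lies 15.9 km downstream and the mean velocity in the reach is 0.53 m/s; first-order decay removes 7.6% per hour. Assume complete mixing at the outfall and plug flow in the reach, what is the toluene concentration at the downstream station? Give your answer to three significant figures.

After mixing, C = (55.70·0.03200 + 11.00·215.0) / 66.70 = 2367/66.70 = 35.48 µg/L.
Travel time t = 15.9·1000 / 0.53 = 30000 s = 8.333 h.
7.6%/h lost → k = −ln(1 − 0.076) = 0.07904 h⁻¹.
After decay, C = 35.48 × e^(−kt) = 35.48 × 0.5175 = 18.36 µg/L.

18.4 µg/L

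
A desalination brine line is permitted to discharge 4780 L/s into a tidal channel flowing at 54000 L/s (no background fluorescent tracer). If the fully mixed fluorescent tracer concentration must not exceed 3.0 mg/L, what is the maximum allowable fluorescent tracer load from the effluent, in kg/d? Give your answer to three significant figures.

Mass balance at the limit: 54000·0 + 4780·Cₑ = 58780·3.0 → Cₑ = 36.89 mg/L.
4780 L/s = 4.780 m³/s. Load = 4.780 m³/s × 36.89 g/m³ × 86 400 s/d = 15240 kg/d.

15200 kg/d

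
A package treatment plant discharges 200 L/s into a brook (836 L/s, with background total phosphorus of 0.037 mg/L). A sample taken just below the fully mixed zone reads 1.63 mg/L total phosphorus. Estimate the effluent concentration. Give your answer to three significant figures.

8.29 mg/L

Mass balance: 836.0·0.03700 + 200.0·Cₑ = 1036·1.630
→ Cₑ = (1036·1.630 − 836.0·0.03700) / 200.0 = 8.289 mg/L.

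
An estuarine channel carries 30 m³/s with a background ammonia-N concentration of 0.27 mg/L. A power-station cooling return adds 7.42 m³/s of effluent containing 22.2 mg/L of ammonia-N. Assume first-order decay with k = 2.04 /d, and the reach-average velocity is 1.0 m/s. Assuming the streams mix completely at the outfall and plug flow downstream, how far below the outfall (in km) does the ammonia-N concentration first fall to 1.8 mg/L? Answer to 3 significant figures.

Flow-weighted average: C = (30.00·0.2700 + 7.420·22.20) / 37.42 = 172.8/37.42 = 4.618 mg/L.
Set 4.618·exp(−k·t) = 1.8 → t = ln(4.618/1.8)/k = 39910 s = 11.09 h.
Distance = v·t = 1.0·39910 = 39910 m = 39.91 km.

39.9 km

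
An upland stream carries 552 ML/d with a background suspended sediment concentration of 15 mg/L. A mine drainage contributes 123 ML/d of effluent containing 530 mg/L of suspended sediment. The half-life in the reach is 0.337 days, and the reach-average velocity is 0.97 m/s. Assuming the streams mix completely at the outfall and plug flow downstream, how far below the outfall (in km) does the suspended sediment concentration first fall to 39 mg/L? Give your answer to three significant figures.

41.8 km

Mixed concentration C = ΣQC/ΣQ = (552.0·15.00 + 123.0·530.0) / 675.0 = 73470/675.0 = 108.8 mg/L.
Half-life 0.337 d → k = ln 2 / 0.337 = 2.057 d⁻¹.
Set 108.8·exp(−k·t) = 39 → t = ln(108.8/39)/k = 43110 s = 11.98 h.
Distance = v·t = 0.97·43110 = 41820 m = 41.82 km.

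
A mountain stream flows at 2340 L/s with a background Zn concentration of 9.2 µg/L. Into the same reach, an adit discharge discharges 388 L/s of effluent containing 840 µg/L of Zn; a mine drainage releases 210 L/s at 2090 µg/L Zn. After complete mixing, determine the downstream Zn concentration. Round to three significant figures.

268 µg/L

Mass balance: C = (2340·9.200 + 388.0·840.0 + 210.0·2090) / 2938 = 786300/2938 = 267.6 µg/L.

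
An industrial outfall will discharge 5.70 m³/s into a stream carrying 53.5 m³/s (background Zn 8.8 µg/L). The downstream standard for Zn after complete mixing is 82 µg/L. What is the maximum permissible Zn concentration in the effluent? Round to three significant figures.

769 µg/L

At the limit, (Qr·Cr + Qe·Cₑ)/(Qr + Qe) = 82:
Cₑ = (59.20·82 − 53.50·8.800) / 5.700 = 769.1 µg/L.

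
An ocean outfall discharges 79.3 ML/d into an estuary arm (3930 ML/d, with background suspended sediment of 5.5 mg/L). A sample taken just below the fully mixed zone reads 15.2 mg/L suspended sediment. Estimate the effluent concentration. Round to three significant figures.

496 mg/L

Mass balance: 3930·5.500 + 79.30·Cₑ = 4009·15.20
→ Cₑ = (4009·15.20 − 3930·5.500) / 79.30 = 495.9 mg/L.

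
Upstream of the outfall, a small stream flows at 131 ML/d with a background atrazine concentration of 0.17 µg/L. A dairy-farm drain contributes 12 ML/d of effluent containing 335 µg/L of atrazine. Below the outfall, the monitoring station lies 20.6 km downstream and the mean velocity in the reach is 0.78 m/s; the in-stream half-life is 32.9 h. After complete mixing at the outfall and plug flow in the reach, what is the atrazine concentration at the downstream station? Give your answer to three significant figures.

24.2 µg/L

Conservation of mass: C = (131.0·0.1700 + 12.00·335.0) / 143.0 = 4042/143.0 = 28.27 µg/L.
Travel time t = 20.6·1000 / 0.78 = 26410 s = 7.336 h.
Half-life 32.9 h → k = ln 2 / 32.9 = 0.02107 h⁻¹ = 0.5056 d⁻¹.
First-order decay: C = 28.27·exp(−k·t) = 28.27·0.8568 = 24.22 µg/L.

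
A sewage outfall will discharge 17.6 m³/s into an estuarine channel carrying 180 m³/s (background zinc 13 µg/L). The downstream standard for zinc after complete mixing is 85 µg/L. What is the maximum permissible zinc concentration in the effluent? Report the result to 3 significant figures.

821 µg/L

At the limit, (Qr·Cr + Qe·Cₑ)/(Qr + Qe) = 85:
Cₑ = (197.6·85 − 180.0·13.00) / 17.60 = 821.4 µg/L.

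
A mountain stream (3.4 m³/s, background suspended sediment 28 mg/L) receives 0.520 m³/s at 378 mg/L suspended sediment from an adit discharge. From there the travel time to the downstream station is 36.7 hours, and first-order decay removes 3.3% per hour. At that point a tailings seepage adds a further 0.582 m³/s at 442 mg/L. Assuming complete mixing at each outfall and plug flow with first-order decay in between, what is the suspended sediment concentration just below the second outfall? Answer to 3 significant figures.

Mass balance: C = (3.400·28.00 + 0.5200·378.0) / 3.920 = 291.8/3.920 = 74.43 mg/L; combined flow 3.920 m³/s.
3.3%/h lost → k = −ln(1 − 0.033) = 0.03356 h⁻¹.
Decay over the reach: 74.43·exp(−kt) = 74.43·0.2918 = 21.72 mg/L.
At the second outfall, C = (3.920·21.72 + 0.5820·442.0) / (3.920 + 0.5820) = 76.05 mg/L.

76.1 mg/L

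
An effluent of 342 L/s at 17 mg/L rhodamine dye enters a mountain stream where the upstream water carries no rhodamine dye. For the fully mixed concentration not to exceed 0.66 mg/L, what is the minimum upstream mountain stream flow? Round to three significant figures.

Set C_mix = 0.66: (Q·0 + 342.0·17.00) / (Q + 342.0) = 0.66
→ Q = 342.0·(17.00 − 0.66)/(0.66 − 0) = 8467 L/s.

8470 L/s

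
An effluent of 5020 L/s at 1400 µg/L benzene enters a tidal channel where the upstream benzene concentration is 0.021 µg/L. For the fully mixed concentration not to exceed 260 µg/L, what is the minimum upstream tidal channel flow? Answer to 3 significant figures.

22000 L/s

Set C_mix = 260: (Q·0.02100 + 5020·1400) / (Q + 5020) = 260
→ Q = 5020·(1400 − 260)/(260 − 0.02100) = 22010 L/s.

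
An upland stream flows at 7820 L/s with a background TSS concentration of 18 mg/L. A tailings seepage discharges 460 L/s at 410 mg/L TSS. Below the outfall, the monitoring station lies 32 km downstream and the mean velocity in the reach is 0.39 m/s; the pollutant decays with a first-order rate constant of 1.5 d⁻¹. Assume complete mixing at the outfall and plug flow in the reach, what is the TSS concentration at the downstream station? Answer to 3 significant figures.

After mixing, C = (7820·18.00 + 460.0·410.0) / 8280 = 329400/8280 = 39.78 mg/L.
Travel time t = 32·1000 / 0.39 = 82050 s = 22.79 h.
After decay, C = 39.78 × e^(−kt) = 39.78 × 0.2406 = 9.572 mg/L.

9.57 mg/L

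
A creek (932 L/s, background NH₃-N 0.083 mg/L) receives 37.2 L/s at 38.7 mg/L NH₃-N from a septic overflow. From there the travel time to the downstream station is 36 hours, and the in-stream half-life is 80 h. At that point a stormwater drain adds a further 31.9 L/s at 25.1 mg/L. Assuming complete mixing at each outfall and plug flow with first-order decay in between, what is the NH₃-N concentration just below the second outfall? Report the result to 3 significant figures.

Mixed concentration C = ΣQC/ΣQ = (932.0·0.08300 + 37.20·38.70) / 969.2 = 1517/969.2 = 1.565 mg/L; combined flow 969.2 L/s.
Half-life 80 h → k = ln 2 / 80 = 0.008664 h⁻¹ = 0.2079 d⁻¹.
Applying C = C₀e^(−kt): 1.565 × 0.7320 = 1.146 mg/L.
At the second outfall, C = (969.2·1.146 + 31.90·25.10) / (969.2 + 31.90) = 1.909 mg/L.

1.91 mg/L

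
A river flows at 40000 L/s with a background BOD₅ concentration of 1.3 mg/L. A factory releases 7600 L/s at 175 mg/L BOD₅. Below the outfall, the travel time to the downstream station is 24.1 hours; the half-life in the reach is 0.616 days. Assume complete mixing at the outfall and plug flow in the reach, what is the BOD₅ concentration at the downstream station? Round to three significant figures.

9.38 mg/L

After mixing, C = (40000·1.300 + 7600·175.0) / 47600 = 1382000/47600 = 29.03 mg/L.
Half-life 0.616 d → k = ln 2 / 0.616 = 1.125 d⁻¹.
Applying C = C₀e^(−kt): 29.03 × 0.3231 = 9.380 mg/L.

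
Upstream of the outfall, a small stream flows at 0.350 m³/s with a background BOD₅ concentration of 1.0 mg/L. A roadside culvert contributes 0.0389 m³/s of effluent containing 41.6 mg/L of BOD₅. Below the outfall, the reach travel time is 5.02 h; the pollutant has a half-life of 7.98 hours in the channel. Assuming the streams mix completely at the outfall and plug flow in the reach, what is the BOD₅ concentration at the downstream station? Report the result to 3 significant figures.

3.27 mg/L

Mixed concentration C = ΣQC/ΣQ = (0.3500·1.000 + 0.03890·41.60) / 0.3889 = 1.968/0.3889 = 5.061 mg/L.
Half-life 7.98 h → k = ln 2 / 7.98 = 0.08686 h⁻¹ = 2.085 d⁻¹.
Decay over the reach: 5.061·exp(−kt) = 5.061·0.6466 = 3.272 mg/L.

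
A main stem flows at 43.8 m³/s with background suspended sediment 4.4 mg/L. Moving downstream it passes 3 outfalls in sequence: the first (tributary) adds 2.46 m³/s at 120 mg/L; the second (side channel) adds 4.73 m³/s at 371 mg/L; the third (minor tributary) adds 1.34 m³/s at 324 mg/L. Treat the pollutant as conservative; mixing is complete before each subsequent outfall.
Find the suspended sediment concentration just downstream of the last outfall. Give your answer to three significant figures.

Below outfall 1: Q → 46.26 m³/s, C = (43.80·4.400 + 2.460·120.0)/46.26 = 10.55 mg/L.
Below outfall 2: Q → 50.99 m³/s, C = (46.26·10.55 + 4.730·371.0)/50.99 = 43.98 mg/L.
Below outfall 3: Q → 52.33 m³/s, C = (50.99·43.98 + 1.340·324.0)/52.33 = 51.15 mg/L.

51.2 mg/L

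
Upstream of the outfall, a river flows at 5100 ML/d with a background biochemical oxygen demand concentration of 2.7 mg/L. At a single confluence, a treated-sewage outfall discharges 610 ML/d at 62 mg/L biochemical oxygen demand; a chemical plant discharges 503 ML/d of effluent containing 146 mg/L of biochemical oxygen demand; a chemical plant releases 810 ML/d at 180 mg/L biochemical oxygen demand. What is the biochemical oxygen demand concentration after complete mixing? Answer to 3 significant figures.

After mixing, C = (5100·2.700 + 610.0·62.00 + 503.0·146.0 + 810.0·180.0) / 7023 = 270800/7023 = 38.56 mg/L.

38.6 mg/L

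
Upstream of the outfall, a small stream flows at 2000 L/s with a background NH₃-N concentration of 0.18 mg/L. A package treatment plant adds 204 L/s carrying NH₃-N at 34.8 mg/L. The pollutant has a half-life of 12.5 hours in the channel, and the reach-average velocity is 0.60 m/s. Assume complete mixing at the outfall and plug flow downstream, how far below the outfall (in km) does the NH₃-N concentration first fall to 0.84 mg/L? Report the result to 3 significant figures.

Mass balance: C = (2000·0.1800 + 204.0·34.80) / 2204 = 7459/2204 = 3.384 mg/L.
Half-life 12.5 h → k = ln 2 / 12.5 = 0.05545 h⁻¹ = 1.331 d⁻¹.
Set 3.384·exp(−k·t) = 0.84 → t = ln(3.384/0.84)/k = 90470 s = 25.13 h.
Distance = v·t = 0.60·90470 = 54280 m = 54.28 km.

54.3 km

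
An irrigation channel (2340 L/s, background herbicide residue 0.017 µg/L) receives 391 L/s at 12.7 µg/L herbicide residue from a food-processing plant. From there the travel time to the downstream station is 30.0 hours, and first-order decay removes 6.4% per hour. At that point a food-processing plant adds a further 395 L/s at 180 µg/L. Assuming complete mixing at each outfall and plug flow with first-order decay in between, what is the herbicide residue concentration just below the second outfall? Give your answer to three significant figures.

Mass balance: C = (2340·0.01700 + 391.0·12.70) / 2731 = 5005/2731 = 1.833 µg/L; combined flow 2731 L/s.
6.4%/h lost → k = −ln(1 − 0.064) = 0.06614 h⁻¹.
Decay over the reach: 1.833·exp(−kt) = 1.833·0.1375 = 0.2520 µg/L.
At the second outfall, C = (2731·0.2520 + 395.0·180.0) / (2731 + 395.0) = 22.96 µg/L.

23.0 µg/L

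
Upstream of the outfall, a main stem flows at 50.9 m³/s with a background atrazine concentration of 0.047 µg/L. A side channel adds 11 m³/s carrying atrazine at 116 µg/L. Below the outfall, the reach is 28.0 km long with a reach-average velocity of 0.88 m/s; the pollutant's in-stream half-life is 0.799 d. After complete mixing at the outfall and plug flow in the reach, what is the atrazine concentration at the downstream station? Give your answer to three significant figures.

15.0 µg/L

Flow-weighted average: C = (50.90·0.04700 + 11.00·116.0) / 61.90 = 1278/61.90 = 20.65 µg/L.
Travel time t = 28.0·1000 / 0.88 = 31820 s = 8.838 h.
Half-life 0.799 d → k = ln 2 / 0.799 = 0.8675 d⁻¹.
Decay over the reach: 20.65·exp(−kt) = 20.65·0.7265 = 15.00 µg/L.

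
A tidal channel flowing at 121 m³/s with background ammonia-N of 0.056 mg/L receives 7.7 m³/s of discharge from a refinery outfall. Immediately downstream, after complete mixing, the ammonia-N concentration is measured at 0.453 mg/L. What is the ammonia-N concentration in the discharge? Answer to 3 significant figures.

Mass balance: 121.0·0.05600 + 7.700·Cₑ = 128.7·0.4530
→ Cₑ = (128.7·0.4530 − 121.0·0.05600) / 7.700 = 6.692 mg/L.

6.69 mg/L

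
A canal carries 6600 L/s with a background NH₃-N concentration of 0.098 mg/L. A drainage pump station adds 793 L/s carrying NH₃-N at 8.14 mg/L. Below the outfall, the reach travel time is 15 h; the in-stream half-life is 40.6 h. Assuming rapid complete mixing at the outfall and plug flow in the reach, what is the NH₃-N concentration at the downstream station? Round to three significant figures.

0.744 mg/L

Conservation of mass: C = (6600·0.09800 + 793.0·8.140) / 7393 = 7102/7393 = 0.9606 mg/L.
Half-life 40.6 h → k = ln 2 / 40.6 = 0.01707 h⁻¹ = 0.4097 d⁻¹.
After decay, C = 0.9606 × e^(−kt) = 0.9606 × 0.7741 = 0.7436 mg/L.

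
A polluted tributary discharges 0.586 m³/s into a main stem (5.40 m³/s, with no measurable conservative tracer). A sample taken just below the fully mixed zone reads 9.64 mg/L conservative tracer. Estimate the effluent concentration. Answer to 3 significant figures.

Mass balance: 5.400·0 + 0.5860·Cₑ = 5.986·9.640
→ Cₑ = (5.986·9.640 − 5.400·0) / 0.5860 = 98.47 mg/L.

98.5 mg/L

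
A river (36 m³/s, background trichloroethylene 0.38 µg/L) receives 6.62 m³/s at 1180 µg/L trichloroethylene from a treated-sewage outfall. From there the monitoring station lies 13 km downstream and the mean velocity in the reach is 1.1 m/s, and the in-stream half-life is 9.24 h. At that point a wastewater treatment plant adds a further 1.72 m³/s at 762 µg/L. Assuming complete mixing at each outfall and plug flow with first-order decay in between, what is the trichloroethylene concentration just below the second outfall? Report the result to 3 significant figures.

168 µg/L

Flow-weighted average: C = (36.00·0.3800 + 6.620·1180) / 42.62 = 7825/42.62 = 183.6 µg/L; combined flow 42.62 m³/s.
Travel time t = 13·1000 / 1.1 = 11820 s = 3.283 h.
Half-life 9.24 h → k = ln 2 / 9.24 = 0.07502 h⁻¹ = 1.800 d⁻¹.
Applying C = C₀e^(−kt): 183.6 × 0.7817 = 143.5 µg/L.
At the second outfall, C = (42.62·143.5 + 1.720·762.0) / (42.62 + 1.720) = 167.5 µg/L.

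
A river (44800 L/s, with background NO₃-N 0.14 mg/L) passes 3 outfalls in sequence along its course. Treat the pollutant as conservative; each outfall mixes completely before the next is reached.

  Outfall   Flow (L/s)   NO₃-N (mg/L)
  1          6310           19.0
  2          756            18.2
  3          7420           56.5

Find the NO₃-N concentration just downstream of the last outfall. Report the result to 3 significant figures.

After outfall 1: Q = 44800 + 6310 = 51110 L/s; C = (44800·0.1400 + 6310·19.00)/51110 = 2.468 mg/L.
After outfall 2: Q = 51110 + 756.0 = 51870 L/s; C = (51110·2.468 + 756.0·18.20)/51870 = 2.698 mg/L.
After outfall 3: Q = 51870 + 7420 = 59290 L/s; C = (51870·2.698 + 7420·56.50)/59290 = 9.431 mg/L.

9.43 mg/L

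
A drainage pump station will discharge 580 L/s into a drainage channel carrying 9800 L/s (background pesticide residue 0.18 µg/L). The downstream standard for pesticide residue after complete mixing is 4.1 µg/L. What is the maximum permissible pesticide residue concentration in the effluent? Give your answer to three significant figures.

70.3 µg/L

At the limit, (Qr·Cr + Qe·Cₑ)/(Qr + Qe) = 4.1:
Cₑ = (10380·4.1 − 9800·0.1800) / 580.0 = 70.33 µg/L.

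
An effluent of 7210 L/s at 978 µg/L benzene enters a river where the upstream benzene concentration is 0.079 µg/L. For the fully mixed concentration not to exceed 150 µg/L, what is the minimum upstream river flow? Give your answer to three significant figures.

39800 L/s

Set C_mix = 150: (Q·0.07900 + 7210·978.0) / (Q + 7210) = 150
→ Q = 7210·(978.0 − 150)/(150 − 0.07900) = 39820 L/s.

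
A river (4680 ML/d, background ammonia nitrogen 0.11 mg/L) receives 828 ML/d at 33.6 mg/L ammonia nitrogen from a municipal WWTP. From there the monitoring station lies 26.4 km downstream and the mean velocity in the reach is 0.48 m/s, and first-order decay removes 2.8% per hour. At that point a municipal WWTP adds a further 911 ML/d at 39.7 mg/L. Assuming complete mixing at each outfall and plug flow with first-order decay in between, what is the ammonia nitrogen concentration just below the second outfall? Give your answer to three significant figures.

Mixed concentration C = ΣQC/ΣQ = (4680·0.1100 + 828.0·33.60) / 5508 = 28340/5508 = 5.144 mg/L; combined flow 5508 ML/d.
Travel time t = 26.4·1000 / 0.48 = 55000 s = 15.28 h.
2.8%/h lost → k = −ln(1 − 0.028) = 0.02840 h⁻¹.
Applying C = C₀e^(−kt): 5.144 × 0.6480 = 3.334 mg/L.
At the second outfall, C = (5508·3.334 + 911.0·39.70) / (5508 + 911.0) = 8.495 mg/L.

8.49 mg/L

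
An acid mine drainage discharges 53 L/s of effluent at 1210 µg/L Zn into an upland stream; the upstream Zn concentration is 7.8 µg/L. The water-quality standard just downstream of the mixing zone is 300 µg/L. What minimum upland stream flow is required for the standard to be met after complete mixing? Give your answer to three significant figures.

Set C_mix = 300: (Q·7.800 + 53.00·1210) / (Q + 53.00) = 300
→ Q = 53.00·(1210 − 300)/(300 − 7.800) = 165.1 L/s.

165 L/s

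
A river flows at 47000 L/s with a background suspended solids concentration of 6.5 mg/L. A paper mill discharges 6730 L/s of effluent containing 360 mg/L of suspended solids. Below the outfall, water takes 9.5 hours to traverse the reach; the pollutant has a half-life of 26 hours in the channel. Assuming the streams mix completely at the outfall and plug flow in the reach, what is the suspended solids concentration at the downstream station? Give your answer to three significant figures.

Mass balance: C = (47000·6.500 + 6730·360.0) / 53730 = 2728000/53730 = 50.78 mg/L.
Half-life 26 h → k = ln 2 / 26 = 0.02666 h⁻¹ = 0.6398 d⁻¹.
Decay over the reach: 50.78·exp(−kt) = 50.78·0.7763 = 39.42 mg/L.

39.4 mg/L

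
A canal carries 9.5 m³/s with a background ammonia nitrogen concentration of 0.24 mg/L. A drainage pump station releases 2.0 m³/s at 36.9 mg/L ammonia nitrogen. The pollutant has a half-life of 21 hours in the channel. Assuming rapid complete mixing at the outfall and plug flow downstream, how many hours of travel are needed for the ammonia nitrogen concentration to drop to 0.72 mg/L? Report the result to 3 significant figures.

67.2 h

After mixing, C = (9.500·0.2400 + 2.000·36.90) / 11.50 = 76.08/11.50 = 6.616 mg/L.
Half-life 21 h → k = ln 2 / 21 = 0.03301 h⁻¹ = 0.7922 d⁻¹.
6.616·exp(−k·t) = 0.72 → t = ln(6.616/0.72)/k = 241900 s = 67.20 h.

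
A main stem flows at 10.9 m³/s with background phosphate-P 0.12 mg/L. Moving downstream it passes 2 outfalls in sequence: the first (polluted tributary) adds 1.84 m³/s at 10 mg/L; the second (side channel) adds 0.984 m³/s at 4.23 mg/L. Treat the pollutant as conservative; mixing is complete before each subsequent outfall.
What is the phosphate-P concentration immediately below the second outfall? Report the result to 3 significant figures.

1.74 mg/L

Below outfall 1: Q → 12.74 m³/s, C = (10.90·0.1200 + 1.840·10.00)/12.74 = 1.547 mg/L.
Below outfall 2: Q → 13.72 m³/s, C = (12.74·1.547 + 0.9840·4.230)/13.72 = 1.739 mg/L.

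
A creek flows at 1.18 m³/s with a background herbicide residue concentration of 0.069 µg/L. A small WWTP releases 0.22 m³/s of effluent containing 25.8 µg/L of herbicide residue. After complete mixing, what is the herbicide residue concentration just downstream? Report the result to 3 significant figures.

4.11 µg/L

Conservation of mass: C = (1.180·0.06900 + 0.2200·25.80) / 1.400 = 5.757/1.400 = 4.112 µg/L.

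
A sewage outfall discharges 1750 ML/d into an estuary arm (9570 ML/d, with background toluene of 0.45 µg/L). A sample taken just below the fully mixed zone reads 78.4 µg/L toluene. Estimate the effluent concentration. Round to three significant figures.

Mass balance: 9570·0.4500 + 1750·Cₑ = 11320·78.40
→ Cₑ = (11320·78.40 − 9570·0.4500) / 1750 = 504.7 µg/L.

505 µg/L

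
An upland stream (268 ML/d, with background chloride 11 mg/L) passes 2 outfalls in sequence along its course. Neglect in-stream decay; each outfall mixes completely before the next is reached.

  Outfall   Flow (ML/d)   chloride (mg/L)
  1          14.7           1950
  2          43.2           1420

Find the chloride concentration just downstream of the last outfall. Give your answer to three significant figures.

After outfall 1: Q = 268.0 + 14.70 = 282.7 ML/d; C = (268.0·11.00 + 14.70·1950)/282.7 = 111.8 mg/L.
After outfall 2: Q = 282.7 + 43.20 = 325.9 ML/d; C = (282.7·111.8 + 43.20·1420)/325.9 = 285.2 mg/L.

285 mg/L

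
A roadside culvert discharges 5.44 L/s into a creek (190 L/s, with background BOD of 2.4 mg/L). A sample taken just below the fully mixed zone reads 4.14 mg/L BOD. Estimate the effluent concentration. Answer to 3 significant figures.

64.9 mg/L

Mass balance: 190.0·2.400 + 5.440·Cₑ = 195.4·4.140
→ Cₑ = (195.4·4.140 − 190.0·2.400) / 5.440 = 64.91 mg/L.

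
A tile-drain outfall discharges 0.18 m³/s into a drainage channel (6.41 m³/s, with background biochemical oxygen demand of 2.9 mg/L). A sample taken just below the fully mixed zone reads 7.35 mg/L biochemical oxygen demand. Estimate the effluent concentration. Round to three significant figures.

Mass balance: 6.410·2.900 + 0.1800·Cₑ = 6.590·7.350
→ Cₑ = (6.590·7.350 − 6.410·2.900) / 0.1800 = 165.8 mg/L.

166 mg/L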